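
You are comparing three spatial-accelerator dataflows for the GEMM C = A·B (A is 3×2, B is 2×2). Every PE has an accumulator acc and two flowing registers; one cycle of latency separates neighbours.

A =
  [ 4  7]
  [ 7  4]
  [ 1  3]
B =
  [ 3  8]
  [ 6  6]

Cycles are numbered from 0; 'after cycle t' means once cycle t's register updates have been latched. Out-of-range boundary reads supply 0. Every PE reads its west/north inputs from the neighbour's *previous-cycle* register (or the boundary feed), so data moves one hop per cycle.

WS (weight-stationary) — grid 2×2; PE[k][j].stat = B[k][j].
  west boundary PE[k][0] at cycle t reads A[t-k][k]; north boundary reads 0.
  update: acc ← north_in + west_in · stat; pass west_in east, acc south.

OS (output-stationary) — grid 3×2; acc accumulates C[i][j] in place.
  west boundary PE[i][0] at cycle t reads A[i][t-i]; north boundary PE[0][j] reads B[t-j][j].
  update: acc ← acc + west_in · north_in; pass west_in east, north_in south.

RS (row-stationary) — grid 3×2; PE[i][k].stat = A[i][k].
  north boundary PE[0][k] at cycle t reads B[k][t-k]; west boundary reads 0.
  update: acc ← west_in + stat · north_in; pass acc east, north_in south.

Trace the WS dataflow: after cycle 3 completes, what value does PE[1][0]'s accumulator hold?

WS 2×2: PE[1][0] cycle-by-cycle (with neighbour feeds):
  0: (0,0).acc=12  regs=<4,12>
  0: (1,0).acc=0  regs=<0,0>
  1: (0,0).acc=21  regs=<7,21>
  1: (1,0).acc=54  regs=<7,54>
  2: (0,0).acc=3  regs=<1,3>
  2: (1,0).acc=45  regs=<4,45>
  3: (0,0).acc=0  regs=<0,0>
  3: (1,0).acc=21  regs=<3,21>

PE[1][0].acc = 21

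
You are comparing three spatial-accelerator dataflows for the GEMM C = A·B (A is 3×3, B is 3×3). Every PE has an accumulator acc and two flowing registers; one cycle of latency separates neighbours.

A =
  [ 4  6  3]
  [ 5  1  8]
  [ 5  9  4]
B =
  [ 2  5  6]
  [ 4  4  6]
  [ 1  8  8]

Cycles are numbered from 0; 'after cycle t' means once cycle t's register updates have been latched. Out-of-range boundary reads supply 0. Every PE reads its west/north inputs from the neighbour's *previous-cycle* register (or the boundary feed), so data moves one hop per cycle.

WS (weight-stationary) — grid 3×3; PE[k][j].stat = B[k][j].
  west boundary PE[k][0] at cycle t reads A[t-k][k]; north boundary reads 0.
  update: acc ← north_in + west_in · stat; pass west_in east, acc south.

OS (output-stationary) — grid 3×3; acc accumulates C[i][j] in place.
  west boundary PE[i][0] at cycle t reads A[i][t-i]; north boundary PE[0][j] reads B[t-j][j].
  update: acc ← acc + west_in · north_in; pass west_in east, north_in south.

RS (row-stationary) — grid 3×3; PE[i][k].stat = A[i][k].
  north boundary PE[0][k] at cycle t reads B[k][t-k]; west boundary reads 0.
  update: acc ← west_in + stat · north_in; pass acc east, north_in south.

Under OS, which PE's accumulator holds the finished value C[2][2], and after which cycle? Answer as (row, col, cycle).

Under OS, C[2][2] lands at PE[2][2]:
  [0] (2,2) acc=0 (h:0 v:0)
  [1] (2,2) acc=0 (h:0 v:0)
  [2] (2,2) acc=0 (h:0 v:0)
  [3] (2,2) acc=0 (h:0 v:0)
  [4] (2,2) acc=30 (h:5 v:6)
  [5] (2,2) acc=84 (h:9 v:6)
  [6] (2,2) acc=116 (h:4 v:8)

(row, col, cycle) = (2, 2, 6)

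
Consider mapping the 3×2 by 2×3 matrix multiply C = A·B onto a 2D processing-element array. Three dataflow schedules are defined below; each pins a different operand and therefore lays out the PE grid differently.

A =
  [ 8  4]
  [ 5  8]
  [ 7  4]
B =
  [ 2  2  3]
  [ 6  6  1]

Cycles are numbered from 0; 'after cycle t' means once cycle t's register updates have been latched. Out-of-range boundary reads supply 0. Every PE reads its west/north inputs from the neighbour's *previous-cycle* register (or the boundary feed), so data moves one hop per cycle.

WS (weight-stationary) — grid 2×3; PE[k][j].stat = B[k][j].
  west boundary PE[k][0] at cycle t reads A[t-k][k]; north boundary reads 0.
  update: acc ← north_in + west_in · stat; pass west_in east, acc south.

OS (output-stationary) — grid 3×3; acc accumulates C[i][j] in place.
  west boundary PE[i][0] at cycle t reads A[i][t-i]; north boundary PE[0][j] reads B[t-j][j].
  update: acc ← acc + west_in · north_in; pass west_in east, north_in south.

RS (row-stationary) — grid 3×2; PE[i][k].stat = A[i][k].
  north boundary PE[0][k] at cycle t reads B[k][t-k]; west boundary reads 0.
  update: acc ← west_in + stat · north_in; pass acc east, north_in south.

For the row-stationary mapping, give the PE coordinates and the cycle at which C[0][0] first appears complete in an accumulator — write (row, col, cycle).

(row, col, cycle) = (0, 1, 1)

RS: C[0][0] accumulates in PE[0][1]:
  0: (0,1).acc=0  regs=<0,0>
  1: (0,1).acc=40  regs=<40,6>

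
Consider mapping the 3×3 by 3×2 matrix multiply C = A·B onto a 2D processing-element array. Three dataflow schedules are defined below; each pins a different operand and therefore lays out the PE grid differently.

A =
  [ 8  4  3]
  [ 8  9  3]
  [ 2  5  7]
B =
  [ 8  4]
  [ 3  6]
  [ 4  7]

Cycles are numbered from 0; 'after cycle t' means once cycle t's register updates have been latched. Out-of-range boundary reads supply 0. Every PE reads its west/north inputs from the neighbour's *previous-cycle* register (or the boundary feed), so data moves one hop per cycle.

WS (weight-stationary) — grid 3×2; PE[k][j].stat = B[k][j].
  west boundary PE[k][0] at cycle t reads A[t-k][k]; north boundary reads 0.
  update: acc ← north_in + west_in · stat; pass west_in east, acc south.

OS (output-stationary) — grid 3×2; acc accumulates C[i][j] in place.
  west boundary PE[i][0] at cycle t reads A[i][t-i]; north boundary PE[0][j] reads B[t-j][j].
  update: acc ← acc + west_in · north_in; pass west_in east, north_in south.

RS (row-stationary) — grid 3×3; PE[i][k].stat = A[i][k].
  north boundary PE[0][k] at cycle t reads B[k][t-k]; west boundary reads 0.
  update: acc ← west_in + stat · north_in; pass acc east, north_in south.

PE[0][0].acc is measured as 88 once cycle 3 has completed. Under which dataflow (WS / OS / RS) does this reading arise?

dataflow = OS

WS [3×2] PE[0][0] across cycles:
  cycle 0: PE[0][0] → acc 64, east 8, south 64
  cycle 1: PE[0][0] → acc 64, east 8, south 64
  cycle 2: PE[0][0] → acc 16, east 2, south 16
  cycle 3: PE[0][0] → acc 0, east 0, south 0
OS [3×2] PE[0][0] across cycles:
  cycle 0: PE[0][0] → acc 64, east 8, south 8
  cycle 1: PE[0][0] → acc 76, east 4, south 3
  cycle 2: PE[0][0] → acc 88, east 3, south 4
  cycle 3: PE[0][0] → acc 88, east 0, south 0
RS [3×3] PE[0][0] across cycles:
  cycle 0: PE[0][0] → acc 64, east 64, south 8
  cycle 1: PE[0][0] → acc 32, east 32, south 4
  cycle 2: PE[0][0] → acc 0, east 0, south 0
  cycle 3: PE[0][0] → acc 0, east 0, south 0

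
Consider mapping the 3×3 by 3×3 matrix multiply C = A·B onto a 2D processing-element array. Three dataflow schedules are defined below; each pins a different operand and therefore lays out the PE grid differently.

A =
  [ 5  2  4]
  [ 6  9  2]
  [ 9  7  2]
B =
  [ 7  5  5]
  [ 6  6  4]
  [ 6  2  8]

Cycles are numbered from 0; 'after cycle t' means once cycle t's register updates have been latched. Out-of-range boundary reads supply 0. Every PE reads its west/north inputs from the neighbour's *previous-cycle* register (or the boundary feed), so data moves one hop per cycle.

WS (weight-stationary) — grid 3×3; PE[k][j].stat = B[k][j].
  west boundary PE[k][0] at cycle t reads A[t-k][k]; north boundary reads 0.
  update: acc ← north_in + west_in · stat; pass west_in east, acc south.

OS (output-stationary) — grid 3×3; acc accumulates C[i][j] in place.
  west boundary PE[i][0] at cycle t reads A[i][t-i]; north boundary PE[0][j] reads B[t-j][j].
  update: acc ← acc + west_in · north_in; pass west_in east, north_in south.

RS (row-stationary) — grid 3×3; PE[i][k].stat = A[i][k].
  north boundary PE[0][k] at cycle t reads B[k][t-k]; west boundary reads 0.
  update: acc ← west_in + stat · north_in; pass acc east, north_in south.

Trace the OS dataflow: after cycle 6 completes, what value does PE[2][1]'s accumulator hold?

PE[2][1].acc = 91

OS (3×3). Following PE[2][1] plus its west/north inputs:
  cycle 0: PE[1][1] → acc 0, east 0, south 0
  cycle 0: PE[2][0] → acc 0, east 0, south 0
  cycle 0: PE[2][1] → acc 0, east 0, south 0
  cycle 1: PE[1][1] → acc 0, east 0, south 0
  cycle 1: PE[2][0] → acc 0, east 0, south 0
  cycle 1: PE[2][1] → acc 0, east 0, south 0
  cycle 2: PE[1][1] → acc 30, east 6, south 5
  cycle 2: PE[2][0] → acc 63, east 9, south 7
  cycle 2: PE[2][1] → acc 0, east 0, south 0
  cycle 3: PE[1][1] → acc 84, east 9, south 6
  cycle 3: PE[2][0] → acc 105, east 7, south 6
  cycle 3: PE[2][1] → acc 45, east 9, south 5
  cycle 4: PE[1][1] → acc 88, east 2, south 2
  cycle 4: PE[2][0] → acc 117, east 2, south 6
  cycle 4: PE[2][1] → acc 87, east 7, south 6
  cycle 5: PE[1][1] → acc 88, east 0, south 0
  cycle 5: PE[2][0] → acc 117, east 0, south 0
  cycle 5: PE[2][1] → acc 91, east 2, south 2
  cycle 6: PE[1][1] → acc 88, east 0, south 0
  cycle 6: PE[2][0] → acc 117, east 0, south 0
  cycle 6: PE[2][1] → acc 91, east 0, south 0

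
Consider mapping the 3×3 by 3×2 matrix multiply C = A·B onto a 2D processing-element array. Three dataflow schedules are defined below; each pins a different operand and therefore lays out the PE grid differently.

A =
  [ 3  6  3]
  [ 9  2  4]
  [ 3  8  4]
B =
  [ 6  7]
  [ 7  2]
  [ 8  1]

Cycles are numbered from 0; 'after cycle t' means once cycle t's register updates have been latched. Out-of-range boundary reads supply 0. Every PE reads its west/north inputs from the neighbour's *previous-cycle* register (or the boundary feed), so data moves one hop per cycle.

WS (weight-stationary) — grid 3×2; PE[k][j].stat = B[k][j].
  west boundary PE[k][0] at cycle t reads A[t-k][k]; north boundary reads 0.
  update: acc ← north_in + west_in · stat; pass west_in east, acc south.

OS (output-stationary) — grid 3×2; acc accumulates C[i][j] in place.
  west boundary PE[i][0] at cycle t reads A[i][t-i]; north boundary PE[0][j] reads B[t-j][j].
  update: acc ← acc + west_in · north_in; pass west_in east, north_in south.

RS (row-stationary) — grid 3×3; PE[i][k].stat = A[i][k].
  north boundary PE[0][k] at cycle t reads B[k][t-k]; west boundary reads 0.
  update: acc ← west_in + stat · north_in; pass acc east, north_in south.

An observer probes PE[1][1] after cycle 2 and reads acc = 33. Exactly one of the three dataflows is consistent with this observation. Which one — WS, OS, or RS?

WS (3×2 grid), PE[1][1]:
  0: (1,1).acc=0  regs=<0,0>
  1: (1,1).acc=0  regs=<0,0>
  2: (1,1).acc=33  regs=<6,33>
OS (3×2 grid), PE[1][1]:
  0: (1,1).acc=0  regs=<0,0>
  1: (1,1).acc=0  regs=<0,0>
  2: (1,1).acc=63  regs=<9,7>
RS (3×3 grid), PE[1][1]:
  0: (1,1).acc=0  regs=<0,0>
  1: (1,1).acc=0  regs=<0,0>
  2: (1,1).acc=68  regs=<68,7>

dataflow = WS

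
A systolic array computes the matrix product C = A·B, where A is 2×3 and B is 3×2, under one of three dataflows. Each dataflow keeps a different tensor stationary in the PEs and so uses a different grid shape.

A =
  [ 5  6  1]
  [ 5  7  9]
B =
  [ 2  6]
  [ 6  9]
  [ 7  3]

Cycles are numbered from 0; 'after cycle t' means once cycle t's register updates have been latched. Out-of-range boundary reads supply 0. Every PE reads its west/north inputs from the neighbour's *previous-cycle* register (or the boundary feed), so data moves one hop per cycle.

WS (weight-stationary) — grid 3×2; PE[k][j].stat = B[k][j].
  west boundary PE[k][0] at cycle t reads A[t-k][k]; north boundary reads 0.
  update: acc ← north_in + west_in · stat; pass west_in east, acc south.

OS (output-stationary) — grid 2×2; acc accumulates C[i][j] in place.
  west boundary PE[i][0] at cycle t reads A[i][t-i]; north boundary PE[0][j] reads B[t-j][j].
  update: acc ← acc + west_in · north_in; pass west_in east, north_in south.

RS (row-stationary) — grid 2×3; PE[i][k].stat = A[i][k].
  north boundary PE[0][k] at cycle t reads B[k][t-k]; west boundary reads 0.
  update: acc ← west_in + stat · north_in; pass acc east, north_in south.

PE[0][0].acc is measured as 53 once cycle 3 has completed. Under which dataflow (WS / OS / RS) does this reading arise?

WS [3×2] PE[0][0] across cycles:
  @0  [0,0]  acc 10  |  →5  ↓10
  @1  [0,0]  acc 10  |  →5  ↓10
  @2  [0,0]  acc 0  |  →0  ↓0
  @3  [0,0]  acc 0  |  →0  ↓0
OS [2×2] PE[0][0] across cycles:
  @0  [0,0]  acc 10  |  →5  ↓2
  @1  [0,0]  acc 46  |  →6  ↓6
  @2  [0,0]  acc 53  |  →1  ↓7
  @3  [0,0]  acc 53  |  →0  ↓0
RS [2×3] PE[0][0] across cycles:
  @0  [0,0]  acc 10  |  →10  ↓2
  @1  [0,0]  acc 30  |  →30  ↓6
  @2  [0,0]  acc 0  |  →0  ↓0
  @3  [0,0]  acc 0  |  →0  ↓0

dataflow = OS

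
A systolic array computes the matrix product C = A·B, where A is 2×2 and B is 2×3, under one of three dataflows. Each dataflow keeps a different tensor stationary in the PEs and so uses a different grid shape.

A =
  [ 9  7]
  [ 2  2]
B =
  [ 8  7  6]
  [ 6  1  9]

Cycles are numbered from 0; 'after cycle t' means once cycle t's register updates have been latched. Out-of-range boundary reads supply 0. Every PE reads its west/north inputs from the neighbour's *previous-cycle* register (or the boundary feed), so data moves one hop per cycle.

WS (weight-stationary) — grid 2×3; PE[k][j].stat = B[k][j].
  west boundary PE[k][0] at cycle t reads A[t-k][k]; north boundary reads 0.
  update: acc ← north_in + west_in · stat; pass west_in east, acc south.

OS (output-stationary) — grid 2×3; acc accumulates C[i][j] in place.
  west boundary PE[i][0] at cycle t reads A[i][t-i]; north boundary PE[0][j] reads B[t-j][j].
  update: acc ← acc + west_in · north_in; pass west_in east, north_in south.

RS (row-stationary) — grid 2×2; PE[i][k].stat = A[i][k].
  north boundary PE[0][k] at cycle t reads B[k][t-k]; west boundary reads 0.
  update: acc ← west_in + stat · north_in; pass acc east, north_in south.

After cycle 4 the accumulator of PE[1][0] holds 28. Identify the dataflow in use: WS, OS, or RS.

— WS: 2×3; PE[1][0] trace:
  [0] (1,0) acc=0 (h:0 v:0)
  [1] (1,0) acc=114 (h:7 v:114)
  [2] (1,0) acc=28 (h:2 v:28)
  [3] (1,0) acc=0 (h:0 v:0)
  [4] (1,0) acc=0 (h:0 v:0)
— OS: 2×3; PE[1][0] trace:
  [0] (1,0) acc=0 (h:0 v:0)
  [1] (1,0) acc=16 (h:2 v:8)
  [2] (1,0) acc=28 (h:2 v:6)
  [3] (1,0) acc=28 (h:0 v:0)
  [4] (1,0) acc=28 (h:0 v:0)
— RS: 2×2; PE[1][0] trace:
  [0] (1,0) acc=0 (h:0 v:0)
  [1] (1,0) acc=16 (h:16 v:8)
  [2] (1,0) acc=14 (h:14 v:7)
  [3] (1,0) acc=12 (h:12 v:6)
  [4] (1,0) acc=0 (h:0 v:0)

dataflow = OS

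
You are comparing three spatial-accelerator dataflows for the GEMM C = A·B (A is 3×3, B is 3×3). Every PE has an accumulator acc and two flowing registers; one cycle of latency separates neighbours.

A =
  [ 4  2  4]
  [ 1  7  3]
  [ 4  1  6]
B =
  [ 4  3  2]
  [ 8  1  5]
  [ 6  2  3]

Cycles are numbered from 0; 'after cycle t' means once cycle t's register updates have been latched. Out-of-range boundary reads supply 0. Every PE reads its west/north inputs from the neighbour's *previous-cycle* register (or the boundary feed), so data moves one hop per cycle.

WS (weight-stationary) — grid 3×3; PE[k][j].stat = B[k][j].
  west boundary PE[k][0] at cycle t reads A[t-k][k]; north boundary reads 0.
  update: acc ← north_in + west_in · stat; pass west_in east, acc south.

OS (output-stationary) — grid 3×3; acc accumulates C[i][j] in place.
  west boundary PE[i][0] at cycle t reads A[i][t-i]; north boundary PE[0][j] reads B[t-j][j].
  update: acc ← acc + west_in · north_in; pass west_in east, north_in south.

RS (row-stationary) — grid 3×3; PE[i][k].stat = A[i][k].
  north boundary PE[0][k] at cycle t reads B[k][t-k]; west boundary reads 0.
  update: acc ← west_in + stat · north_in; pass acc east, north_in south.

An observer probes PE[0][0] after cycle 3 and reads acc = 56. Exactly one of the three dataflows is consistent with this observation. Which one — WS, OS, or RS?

dataflow = OS

WS [3×3] PE[0][0] across cycles:
  t=0 PE[0][0]: acc=16 h=4 v=16
  t=1 PE[0][0]: acc=4 h=1 v=4
  t=2 PE[0][0]: acc=16 h=4 v=16
  t=3 PE[0][0]: acc=0 h=0 v=0
OS [3×3] PE[0][0] across cycles:
  t=0 PE[0][0]: acc=16 h=4 v=4
  t=1 PE[0][0]: acc=32 h=2 v=8
  t=2 PE[0][0]: acc=56 h=4 v=6
  t=3 PE[0][0]: acc=56 h=0 v=0
RS [3×3] PE[0][0] across cycles:
  t=0 PE[0][0]: acc=16 h=16 v=4
  t=1 PE[0][0]: acc=12 h=12 v=3
  t=2 PE[0][0]: acc=8 h=8 v=2
  t=3 PE[0][0]: acc=0 h=0 v=0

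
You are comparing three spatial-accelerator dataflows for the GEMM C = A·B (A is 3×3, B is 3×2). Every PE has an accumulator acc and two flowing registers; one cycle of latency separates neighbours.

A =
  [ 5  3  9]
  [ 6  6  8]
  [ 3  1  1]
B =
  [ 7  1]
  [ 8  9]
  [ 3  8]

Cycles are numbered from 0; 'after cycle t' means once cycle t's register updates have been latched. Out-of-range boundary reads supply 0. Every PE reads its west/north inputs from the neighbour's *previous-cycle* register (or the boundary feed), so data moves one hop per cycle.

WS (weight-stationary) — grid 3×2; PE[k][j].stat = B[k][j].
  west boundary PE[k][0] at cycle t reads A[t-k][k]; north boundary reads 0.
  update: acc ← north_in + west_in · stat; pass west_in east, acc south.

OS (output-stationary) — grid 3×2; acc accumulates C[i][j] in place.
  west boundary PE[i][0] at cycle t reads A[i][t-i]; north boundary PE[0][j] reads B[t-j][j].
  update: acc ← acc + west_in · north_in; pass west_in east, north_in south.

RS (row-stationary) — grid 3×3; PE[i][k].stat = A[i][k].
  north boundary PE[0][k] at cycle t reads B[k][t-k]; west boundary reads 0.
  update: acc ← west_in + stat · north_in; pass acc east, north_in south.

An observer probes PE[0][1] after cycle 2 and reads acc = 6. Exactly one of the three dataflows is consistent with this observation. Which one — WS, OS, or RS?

WS (3×2 grid), PE[0][1]:
  cycle 0: PE[0][1] → acc 0, east 0, south 0
  cycle 1: PE[0][1] → acc 5, east 5, south 5
  cycle 2: PE[0][1] → acc 6, east 6, south 6
OS (3×2 grid), PE[0][1]:
  cycle 0: PE[0][1] → acc 0, east 0, south 0
  cycle 1: PE[0][1] → acc 5, east 5, south 1
  cycle 2: PE[0][1] → acc 32, east 3, south 9
RS (3×3 grid), PE[0][1]:
  cycle 0: PE[0][1] → acc 0, east 0, south 0
  cycle 1: PE[0][1] → acc 59, east 59, south 8
  cycle 2: PE[0][1] → acc 32, east 32, south 9

dataflow = WS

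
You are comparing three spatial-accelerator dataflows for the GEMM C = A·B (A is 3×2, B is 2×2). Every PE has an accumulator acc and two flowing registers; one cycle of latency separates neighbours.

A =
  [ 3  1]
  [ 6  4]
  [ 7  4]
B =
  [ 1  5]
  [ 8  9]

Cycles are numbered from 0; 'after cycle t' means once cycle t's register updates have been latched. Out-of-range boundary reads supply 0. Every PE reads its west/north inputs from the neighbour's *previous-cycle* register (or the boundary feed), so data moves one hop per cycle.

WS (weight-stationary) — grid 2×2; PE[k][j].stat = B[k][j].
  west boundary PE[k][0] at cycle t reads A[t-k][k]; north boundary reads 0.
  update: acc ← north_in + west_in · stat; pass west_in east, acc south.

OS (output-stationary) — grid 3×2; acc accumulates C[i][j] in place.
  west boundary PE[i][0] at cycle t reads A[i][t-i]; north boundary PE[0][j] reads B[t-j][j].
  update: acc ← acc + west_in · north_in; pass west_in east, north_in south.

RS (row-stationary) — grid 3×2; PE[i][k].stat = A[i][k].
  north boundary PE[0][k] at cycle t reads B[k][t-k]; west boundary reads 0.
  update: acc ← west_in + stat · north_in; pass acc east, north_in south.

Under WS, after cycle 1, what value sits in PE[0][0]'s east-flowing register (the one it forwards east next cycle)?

WS 2×2: PE[0][0] cycle-by-cycle (with neighbour feeds):
  [0] (0,0) acc=3 (h:3 v:3)
  [1] (0,0) acc=6 (h:6 v:6)

register = 6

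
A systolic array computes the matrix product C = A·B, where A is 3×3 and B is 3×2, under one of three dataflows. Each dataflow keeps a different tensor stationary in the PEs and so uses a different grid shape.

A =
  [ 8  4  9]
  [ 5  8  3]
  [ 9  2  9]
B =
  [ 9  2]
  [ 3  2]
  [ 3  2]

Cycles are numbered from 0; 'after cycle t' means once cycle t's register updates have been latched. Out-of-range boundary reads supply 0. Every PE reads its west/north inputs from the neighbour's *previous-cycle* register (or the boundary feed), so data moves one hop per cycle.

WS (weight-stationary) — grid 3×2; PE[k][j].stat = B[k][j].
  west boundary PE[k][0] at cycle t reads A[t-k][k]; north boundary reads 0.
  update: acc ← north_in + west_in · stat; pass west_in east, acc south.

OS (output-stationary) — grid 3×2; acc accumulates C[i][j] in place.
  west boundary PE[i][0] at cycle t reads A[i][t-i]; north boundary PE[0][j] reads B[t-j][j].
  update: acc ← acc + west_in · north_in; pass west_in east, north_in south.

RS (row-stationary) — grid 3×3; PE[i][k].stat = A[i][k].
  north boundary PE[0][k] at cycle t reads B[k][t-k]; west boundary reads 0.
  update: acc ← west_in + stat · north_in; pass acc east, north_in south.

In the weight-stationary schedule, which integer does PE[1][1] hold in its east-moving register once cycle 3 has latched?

register = 8

WS on a 3×2 grid — tracing PE[1][1] and its feeders:
  step 0 · PE0,1: acc=0; fwd→0 fwd↓0
  step 0 · PE1,0: acc=0; fwd→0 fwd↓0
  step 0 · PE1,1: acc=0; fwd→0 fwd↓0
  step 1 · PE0,1: acc=16; fwd→8 fwd↓16
  step 1 · PE1,0: acc=84; fwd→4 fwd↓84
  step 1 · PE1,1: acc=0; fwd→0 fwd↓0
  step 2 · PE0,1: acc=10; fwd→5 fwd↓10
  step 2 · PE1,0: acc=69; fwd→8 fwd↓69
  step 2 · PE1,1: acc=24; fwd→4 fwd↓24
  step 3 · PE0,1: acc=18; fwd→9 fwd↓18
  step 3 · PE1,0: acc=87; fwd→2 fwd↓87
  step 3 · PE1,1: acc=26; fwd→8 fwd↓26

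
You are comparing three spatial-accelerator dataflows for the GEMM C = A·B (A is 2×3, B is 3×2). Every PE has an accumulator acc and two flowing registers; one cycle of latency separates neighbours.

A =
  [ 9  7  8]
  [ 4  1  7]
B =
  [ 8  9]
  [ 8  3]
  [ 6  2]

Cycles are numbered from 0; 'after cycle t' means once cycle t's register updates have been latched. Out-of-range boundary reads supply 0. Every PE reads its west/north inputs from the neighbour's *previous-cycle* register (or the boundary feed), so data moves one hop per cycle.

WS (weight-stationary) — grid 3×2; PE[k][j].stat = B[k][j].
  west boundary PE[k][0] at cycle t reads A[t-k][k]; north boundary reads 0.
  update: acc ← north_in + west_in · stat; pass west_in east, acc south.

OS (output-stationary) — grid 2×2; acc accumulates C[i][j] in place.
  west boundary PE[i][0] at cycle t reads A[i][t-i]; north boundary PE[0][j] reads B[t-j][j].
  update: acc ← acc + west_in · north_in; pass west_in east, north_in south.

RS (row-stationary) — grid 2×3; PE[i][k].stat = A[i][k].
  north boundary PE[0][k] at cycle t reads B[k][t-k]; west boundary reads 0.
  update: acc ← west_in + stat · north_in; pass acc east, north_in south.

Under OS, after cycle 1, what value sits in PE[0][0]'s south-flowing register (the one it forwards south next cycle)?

Tracing OS — 2×2 array, target PE[0][0]:
  c0 r0c0: 72 / 9 / 8
  c1 r0c0: 128 / 7 / 8

register = 8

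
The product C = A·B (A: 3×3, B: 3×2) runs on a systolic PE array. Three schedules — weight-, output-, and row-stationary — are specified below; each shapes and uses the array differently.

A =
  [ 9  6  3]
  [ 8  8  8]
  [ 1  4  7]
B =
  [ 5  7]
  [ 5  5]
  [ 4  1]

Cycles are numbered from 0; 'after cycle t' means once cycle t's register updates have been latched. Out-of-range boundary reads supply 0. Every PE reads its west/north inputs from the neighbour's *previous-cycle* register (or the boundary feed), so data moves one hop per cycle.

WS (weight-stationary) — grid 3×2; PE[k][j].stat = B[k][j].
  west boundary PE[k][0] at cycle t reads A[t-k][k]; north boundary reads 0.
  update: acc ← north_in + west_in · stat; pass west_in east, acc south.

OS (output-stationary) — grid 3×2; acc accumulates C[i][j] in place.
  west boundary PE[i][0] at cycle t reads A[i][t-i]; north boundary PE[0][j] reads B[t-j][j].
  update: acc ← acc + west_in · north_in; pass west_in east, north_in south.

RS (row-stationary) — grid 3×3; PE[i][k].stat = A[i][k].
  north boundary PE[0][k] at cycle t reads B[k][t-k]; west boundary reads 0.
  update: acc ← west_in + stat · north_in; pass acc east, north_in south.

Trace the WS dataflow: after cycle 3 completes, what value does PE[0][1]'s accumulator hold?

WS (3×2). Following PE[0][1] plus its west/north inputs:
  step 0 · PE0,0: acc=45; fwd→9 fwd↓45
  step 0 · PE0,1: acc=0; fwd→0 fwd↓0
  step 1 · PE0,0: acc=40; fwd→8 fwd↓40
  step 1 · PE0,1: acc=63; fwd→9 fwd↓63
  step 2 · PE0,0: acc=5; fwd→1 fwd↓5
  step 2 · PE0,1: acc=56; fwd→8 fwd↓56
  step 3 · PE0,0: acc=0; fwd→0 fwd↓0
  step 3 · PE0,1: acc=7; fwd→1 fwd↓7

PE[0][1].acc = 7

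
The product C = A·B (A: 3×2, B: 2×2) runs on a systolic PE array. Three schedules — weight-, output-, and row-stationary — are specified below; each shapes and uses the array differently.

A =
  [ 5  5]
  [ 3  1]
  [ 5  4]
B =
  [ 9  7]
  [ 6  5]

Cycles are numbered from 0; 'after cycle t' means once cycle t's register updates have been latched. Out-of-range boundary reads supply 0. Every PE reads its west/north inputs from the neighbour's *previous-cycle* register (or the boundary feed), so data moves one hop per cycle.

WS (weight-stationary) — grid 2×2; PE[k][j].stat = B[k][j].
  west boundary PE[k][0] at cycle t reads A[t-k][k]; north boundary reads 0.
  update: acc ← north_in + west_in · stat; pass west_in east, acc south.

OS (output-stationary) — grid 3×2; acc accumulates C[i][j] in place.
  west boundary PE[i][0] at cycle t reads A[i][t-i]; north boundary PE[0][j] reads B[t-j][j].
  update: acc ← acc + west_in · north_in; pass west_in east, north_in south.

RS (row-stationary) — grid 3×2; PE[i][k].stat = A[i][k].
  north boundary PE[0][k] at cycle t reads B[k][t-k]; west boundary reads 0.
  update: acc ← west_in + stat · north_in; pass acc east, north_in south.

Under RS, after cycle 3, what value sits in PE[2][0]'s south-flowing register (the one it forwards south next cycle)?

RS 3×2: PE[2][0] cycle-by-cycle (with neighbour feeds):
  c0 r1c0: 0 / 0 / 0
  c0 r2c0: 0 / 0 / 0
  c1 r1c0: 27 / 27 / 9
  c1 r2c0: 0 / 0 / 0
  c2 r1c0: 21 / 21 / 7
  c2 r2c0: 45 / 45 / 9
  c3 r1c0: 0 / 0 / 0
  c3 r2c0: 35 / 35 / 7

register = 7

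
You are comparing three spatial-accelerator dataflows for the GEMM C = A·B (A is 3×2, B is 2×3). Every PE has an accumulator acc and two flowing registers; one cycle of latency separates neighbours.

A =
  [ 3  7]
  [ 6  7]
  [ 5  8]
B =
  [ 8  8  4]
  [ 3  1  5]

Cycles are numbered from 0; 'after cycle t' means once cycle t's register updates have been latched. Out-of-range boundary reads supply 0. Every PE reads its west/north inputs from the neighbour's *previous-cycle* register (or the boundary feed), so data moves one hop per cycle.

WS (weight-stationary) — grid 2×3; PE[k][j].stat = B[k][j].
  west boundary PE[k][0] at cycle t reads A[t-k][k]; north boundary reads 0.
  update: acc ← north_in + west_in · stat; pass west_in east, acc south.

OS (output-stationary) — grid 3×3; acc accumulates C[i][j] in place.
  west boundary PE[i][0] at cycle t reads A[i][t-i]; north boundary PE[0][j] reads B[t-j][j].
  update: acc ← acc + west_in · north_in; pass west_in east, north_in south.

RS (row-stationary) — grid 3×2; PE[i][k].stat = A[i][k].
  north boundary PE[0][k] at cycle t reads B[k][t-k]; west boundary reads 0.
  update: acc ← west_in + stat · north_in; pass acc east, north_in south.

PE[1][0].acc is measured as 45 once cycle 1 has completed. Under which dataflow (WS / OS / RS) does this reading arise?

dataflow = WS

WS [2×3] PE[1][0] across cycles:
  @0  [1,0]  acc 0  |  →0  ↓0
  @1  [1,0]  acc 45  |  →7  ↓45
OS [3×3] PE[1][0] across cycles:
  @0  [1,0]  acc 0  |  →0  ↓0
  @1  [1,0]  acc 48  |  →6  ↓8
RS [3×2] PE[1][0] across cycles:
  @0  [1,0]  acc 0  |  →0  ↓0
  @1  [1,0]  acc 48  |  →48  ↓8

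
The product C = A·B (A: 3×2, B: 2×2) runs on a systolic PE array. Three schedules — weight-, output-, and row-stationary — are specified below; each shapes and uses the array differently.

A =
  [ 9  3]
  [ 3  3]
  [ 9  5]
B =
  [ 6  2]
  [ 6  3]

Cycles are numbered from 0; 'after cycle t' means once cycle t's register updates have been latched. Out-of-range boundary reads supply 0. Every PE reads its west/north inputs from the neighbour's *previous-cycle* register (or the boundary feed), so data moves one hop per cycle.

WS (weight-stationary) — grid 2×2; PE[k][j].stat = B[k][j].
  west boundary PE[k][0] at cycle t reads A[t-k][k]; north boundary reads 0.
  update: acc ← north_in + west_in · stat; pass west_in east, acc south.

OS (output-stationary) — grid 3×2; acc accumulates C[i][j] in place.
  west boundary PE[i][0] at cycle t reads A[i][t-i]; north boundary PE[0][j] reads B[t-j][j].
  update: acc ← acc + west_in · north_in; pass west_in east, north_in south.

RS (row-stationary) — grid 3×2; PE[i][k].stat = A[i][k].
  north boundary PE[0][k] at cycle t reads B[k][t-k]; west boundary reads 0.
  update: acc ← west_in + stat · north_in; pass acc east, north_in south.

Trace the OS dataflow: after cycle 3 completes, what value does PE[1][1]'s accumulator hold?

OS on a 3×2 grid — tracing PE[1][1] and its feeders:
  @0  [0,1]  acc 0  |  →0  ↓0
  @0  [1,0]  acc 0  |  →0  ↓0
  @0  [1,1]  acc 0  |  →0  ↓0
  @1  [0,1]  acc 18  |  →9  ↓2
  @1  [1,0]  acc 18  |  →3  ↓6
  @1  [1,1]  acc 0  |  →0  ↓0
  @2  [0,1]  acc 27  |  →3  ↓3
  @2  [1,0]  acc 36  |  →3  ↓6
  @2  [1,1]  acc 6  |  →3  ↓2
  @3  [0,1]  acc 27  |  →0  ↓0
  @3  [1,0]  acc 36  |  →0  ↓0
  @3  [1,1]  acc 15  |  →3  ↓3

PE[1][1].acc = 15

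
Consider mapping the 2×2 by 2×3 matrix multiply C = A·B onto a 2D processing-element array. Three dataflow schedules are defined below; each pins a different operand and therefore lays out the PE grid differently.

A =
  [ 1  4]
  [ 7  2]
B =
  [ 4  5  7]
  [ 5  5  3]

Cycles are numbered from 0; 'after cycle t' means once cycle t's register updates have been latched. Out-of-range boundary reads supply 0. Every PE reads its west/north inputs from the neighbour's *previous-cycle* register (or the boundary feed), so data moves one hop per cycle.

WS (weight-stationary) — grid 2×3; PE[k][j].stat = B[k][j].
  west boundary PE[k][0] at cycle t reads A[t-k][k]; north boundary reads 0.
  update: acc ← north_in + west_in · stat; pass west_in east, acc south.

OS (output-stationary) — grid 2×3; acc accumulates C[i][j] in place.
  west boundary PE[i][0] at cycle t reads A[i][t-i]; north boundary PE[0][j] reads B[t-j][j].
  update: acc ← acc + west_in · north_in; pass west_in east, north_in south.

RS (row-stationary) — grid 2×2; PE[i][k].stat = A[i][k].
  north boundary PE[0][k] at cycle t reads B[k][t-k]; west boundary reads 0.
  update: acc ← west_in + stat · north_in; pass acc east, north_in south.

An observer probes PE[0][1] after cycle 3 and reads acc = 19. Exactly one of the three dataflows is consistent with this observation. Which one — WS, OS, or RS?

— WS: 2×3; PE[0][1] trace:
  cycle 0: PE[0][1] → acc 0, east 0, south 0
  cycle 1: PE[0][1] → acc 5, east 1, south 5
  cycle 2: PE[0][1] → acc 35, east 7, south 35
  cycle 3: PE[0][1] → acc 0, east 0, south 0
— OS: 2×3; PE[0][1] trace:
  cycle 0: PE[0][1] → acc 0, east 0, south 0
  cycle 1: PE[0][1] → acc 5, east 1, south 5
  cycle 2: PE[0][1] → acc 25, east 4, south 5
  cycle 3: PE[0][1] → acc 25, east 0, south 0
— RS: 2×2; PE[0][1] trace:
  cycle 0: PE[0][1] → acc 0, east 0, south 0
  cycle 1: PE[0][1] → acc 24, east 24, south 5
  cycle 2: PE[0][1] → acc 25, east 25, south 5
  cycle 3: PE[0][1] → acc 19, east 19, south 3

dataflow = RS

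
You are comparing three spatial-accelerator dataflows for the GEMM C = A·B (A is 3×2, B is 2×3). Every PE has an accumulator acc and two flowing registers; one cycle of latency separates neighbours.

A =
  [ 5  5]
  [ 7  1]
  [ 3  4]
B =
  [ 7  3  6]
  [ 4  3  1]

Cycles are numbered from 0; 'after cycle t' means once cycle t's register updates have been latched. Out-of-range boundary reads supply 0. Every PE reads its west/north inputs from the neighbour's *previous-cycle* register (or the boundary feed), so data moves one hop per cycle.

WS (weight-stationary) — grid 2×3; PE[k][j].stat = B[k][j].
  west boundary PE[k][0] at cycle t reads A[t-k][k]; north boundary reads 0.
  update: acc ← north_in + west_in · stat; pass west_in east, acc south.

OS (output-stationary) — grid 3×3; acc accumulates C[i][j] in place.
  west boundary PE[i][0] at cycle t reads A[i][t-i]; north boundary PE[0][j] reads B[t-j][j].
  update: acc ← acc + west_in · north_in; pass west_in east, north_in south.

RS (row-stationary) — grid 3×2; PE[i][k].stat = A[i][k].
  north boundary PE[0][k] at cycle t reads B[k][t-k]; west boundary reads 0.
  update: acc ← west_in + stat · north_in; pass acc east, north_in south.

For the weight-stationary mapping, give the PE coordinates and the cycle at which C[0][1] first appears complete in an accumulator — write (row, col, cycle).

WS — PE[1][1] is where C[0][1] collects:
  after 0 — PE[1][1] acc=0, pass-E 0, pass-S 0
  after 1 — PE[1][1] acc=0, pass-E 0, pass-S 0
  after 2 — PE[1][1] acc=30, pass-E 5, pass-S 30

(row, col, cycle) = (1, 1, 2)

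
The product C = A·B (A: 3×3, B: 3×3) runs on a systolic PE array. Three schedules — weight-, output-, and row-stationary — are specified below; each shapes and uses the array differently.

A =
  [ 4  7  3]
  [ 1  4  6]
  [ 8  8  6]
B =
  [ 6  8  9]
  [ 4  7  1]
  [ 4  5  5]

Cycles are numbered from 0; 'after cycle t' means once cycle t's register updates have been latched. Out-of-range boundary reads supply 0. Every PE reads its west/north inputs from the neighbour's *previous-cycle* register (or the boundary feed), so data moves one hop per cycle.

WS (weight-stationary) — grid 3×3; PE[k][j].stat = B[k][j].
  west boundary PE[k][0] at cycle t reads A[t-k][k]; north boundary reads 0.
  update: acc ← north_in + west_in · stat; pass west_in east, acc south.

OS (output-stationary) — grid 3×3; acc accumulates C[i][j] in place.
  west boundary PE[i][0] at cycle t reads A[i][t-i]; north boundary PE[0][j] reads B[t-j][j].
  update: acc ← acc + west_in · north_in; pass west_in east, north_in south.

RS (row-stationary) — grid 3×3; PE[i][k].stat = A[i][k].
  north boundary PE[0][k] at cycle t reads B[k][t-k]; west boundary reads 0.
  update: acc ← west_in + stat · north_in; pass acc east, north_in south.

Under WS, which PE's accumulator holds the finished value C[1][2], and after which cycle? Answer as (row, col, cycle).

WS — PE[2][2] is where C[1][2] collects:
  @0  [2,2]  acc 0  |  →0  ↓0
  @1  [2,2]  acc 0  |  →0  ↓0
  @2  [2,2]  acc 0  |  →0  ↓0
  @3  [2,2]  acc 0  |  →0  ↓0
  @4  [2,2]  acc 58  |  →3  ↓58
  @5  [2,2]  acc 43  |  →6  ↓43

(row, col, cycle) = (2, 2, 5)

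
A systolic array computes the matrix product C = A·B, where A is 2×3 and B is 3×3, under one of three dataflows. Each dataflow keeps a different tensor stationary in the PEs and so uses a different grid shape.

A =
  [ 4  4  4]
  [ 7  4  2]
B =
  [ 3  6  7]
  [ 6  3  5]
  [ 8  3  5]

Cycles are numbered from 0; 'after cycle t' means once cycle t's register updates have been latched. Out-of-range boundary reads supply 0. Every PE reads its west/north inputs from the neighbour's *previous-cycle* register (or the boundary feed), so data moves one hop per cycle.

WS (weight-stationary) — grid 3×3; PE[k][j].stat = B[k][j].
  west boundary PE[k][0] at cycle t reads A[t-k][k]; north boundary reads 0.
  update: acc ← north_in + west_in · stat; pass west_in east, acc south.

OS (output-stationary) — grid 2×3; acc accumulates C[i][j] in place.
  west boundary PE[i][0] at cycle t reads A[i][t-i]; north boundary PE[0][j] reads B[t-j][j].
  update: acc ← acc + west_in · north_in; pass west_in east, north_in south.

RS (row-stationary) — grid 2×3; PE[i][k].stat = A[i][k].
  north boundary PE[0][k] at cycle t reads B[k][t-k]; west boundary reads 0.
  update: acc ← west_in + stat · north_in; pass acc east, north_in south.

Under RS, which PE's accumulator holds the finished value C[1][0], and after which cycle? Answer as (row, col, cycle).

(row, col, cycle) = (1, 2, 3)

RS — PE[1][2] is where C[1][0] collects:
  0: (1,2).acc=0  regs=<0,0>
  1: (1,2).acc=0  regs=<0,0>
  2: (1,2).acc=0  regs=<0,0>
  3: (1,2).acc=61  regs=<61,8>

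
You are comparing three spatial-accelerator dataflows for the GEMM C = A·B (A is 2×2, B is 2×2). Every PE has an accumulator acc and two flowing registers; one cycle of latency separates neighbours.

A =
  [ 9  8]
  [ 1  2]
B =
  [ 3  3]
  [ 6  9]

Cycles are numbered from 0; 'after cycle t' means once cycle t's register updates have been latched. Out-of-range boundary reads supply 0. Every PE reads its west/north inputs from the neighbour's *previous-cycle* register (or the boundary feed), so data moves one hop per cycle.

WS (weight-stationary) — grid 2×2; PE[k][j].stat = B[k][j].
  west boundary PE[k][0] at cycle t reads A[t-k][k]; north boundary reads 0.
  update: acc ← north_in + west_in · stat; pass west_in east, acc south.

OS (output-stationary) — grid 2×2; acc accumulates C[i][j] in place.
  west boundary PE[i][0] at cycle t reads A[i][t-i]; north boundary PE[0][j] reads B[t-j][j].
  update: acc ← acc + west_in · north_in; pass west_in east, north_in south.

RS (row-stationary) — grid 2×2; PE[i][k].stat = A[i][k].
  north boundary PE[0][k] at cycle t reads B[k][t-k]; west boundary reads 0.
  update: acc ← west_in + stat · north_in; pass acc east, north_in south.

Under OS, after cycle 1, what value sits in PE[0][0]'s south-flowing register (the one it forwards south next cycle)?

OS 2×2: PE[0][0] cycle-by-cycle (with neighbour feeds):
  step 0 · PE0,0: acc=27; fwd→9 fwd↓3
  step 1 · PE0,0: acc=75; fwd→8 fwd↓6

register = 6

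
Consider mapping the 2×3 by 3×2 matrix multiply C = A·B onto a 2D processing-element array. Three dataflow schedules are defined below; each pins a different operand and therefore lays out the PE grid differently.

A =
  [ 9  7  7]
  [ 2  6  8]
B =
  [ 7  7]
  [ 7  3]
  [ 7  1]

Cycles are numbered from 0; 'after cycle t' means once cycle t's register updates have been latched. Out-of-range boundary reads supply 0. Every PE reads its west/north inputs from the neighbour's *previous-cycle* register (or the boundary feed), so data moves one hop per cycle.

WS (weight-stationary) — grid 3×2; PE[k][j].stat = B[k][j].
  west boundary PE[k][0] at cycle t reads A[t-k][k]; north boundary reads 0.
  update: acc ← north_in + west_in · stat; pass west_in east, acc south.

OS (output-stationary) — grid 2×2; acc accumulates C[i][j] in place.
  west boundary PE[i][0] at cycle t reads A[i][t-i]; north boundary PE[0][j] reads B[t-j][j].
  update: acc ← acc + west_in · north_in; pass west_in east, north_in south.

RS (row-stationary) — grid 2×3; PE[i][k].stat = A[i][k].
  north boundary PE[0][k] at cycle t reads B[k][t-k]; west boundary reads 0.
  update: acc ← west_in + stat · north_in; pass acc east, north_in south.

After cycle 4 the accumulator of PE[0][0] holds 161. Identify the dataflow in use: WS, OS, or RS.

Under WS (3×2), PE[0][0]:
  @0  [0,0]  acc 63  |  →9  ↓63
  @1  [0,0]  acc 14  |  →2  ↓14
  @2  [0,0]  acc 0  |  →0  ↓0
  @3  [0,0]  acc 0  |  →0  ↓0
  @4  [0,0]  acc 0  |  →0  ↓0
Under OS (2×2), PE[0][0]:
  @0  [0,0]  acc 63  |  →9  ↓7
  @1  [0,0]  acc 112  |  →7  ↓7
  @2  [0,0]  acc 161  |  →7  ↓7
  @3  [0,0]  acc 161  |  →0  ↓0
  @4  [0,0]  acc 161  |  →0  ↓0
Under RS (2×3), PE[0][0]:
  @0  [0,0]  acc 63  |  →63  ↓7
  @1  [0,0]  acc 63  |  →63  ↓7
  @2  [0,0]  acc 0  |  →0  ↓0
  @3  [0,0]  acc 0  |  →0  ↓0
  @4  [0,0]  acc 0  |  →0  ↓0

dataflow = OS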